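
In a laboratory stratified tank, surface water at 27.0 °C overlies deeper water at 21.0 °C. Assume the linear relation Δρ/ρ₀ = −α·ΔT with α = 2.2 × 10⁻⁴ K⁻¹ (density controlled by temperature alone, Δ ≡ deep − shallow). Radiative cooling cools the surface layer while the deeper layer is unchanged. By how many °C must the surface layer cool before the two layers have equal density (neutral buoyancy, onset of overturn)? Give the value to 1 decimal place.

6.0 °C

With temperature the only control, equal density requires T_surf′ = T_deep.
T_surf′ = 21.0 °C.
Cooling required: 27.0 − 21.0 = 6.0 °C.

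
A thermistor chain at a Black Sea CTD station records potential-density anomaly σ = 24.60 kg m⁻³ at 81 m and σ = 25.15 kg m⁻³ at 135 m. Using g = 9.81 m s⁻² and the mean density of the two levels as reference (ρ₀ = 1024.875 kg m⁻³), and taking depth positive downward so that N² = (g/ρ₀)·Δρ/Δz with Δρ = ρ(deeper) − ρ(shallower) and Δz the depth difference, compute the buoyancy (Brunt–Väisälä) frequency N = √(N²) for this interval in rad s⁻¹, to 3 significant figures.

9.87 × 10⁻³ rad s⁻¹

Δρ = 1025.15 − 1024.60 = 0.55 kg m⁻³ over Δz = 135 − 81 = 54 m.
N² = (9.81/1024.875) × (0.55/54) = 9.7492 × 10⁻⁵ s⁻².
N = √(9.7492 × 10⁻⁵) = 9.8738 × 10⁻³ rad s⁻¹ ≈ 9.87 × 10⁻³ rad s⁻¹.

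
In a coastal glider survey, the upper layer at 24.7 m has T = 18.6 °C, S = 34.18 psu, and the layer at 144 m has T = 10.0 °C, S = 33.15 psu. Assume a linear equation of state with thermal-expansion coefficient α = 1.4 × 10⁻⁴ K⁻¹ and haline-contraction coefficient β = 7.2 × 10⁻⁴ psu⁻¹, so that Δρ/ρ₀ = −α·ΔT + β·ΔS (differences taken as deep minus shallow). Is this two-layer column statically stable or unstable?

stable

ΔT = 10.0 − 18.6 = -8.6 K and ΔS = 33.15 − 34.18 = -1.03 psu (deep − shallow).
−αΔT = 1.204 × 10⁻³; βΔS = -7.416 × 10⁻⁴; sum Δρ/ρ₀ = 4.624 × 10⁻⁴.
Δρ/ρ₀ > 0, so Δρ > 0: deeper water is denser → statically stable.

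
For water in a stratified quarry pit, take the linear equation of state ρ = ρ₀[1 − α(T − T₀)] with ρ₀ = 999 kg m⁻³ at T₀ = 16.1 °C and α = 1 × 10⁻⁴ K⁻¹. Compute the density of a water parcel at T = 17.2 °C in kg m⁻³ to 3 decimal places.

998.890 kg m⁻³

T − T₀ = +1.1 K.
Bracket = 1 − α·(+1.1) = 1 + (-1.10 × 10⁻⁴) = 0.9998900.
ρ = 999 × 0.9998900 = 998.890 kg m⁻³.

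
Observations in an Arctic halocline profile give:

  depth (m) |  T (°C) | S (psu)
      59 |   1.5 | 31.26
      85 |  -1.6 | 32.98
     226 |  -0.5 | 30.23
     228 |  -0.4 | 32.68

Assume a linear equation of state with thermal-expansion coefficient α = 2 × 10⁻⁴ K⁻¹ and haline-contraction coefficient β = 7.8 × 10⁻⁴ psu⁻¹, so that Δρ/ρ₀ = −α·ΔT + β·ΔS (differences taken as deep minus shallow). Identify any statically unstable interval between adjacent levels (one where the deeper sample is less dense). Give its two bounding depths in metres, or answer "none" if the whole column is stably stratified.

85–226 m

Evaluate Δρ/ρ₀ = −αΔT + βΔS across each adjacent pair:
  59–85 m: −αΔT+βΔS = −(2 × 10⁻⁴)(-3.1)+(7.8 × 10⁻⁴)(+1.72) = 2.0 × 10⁻³ → stable
  85–226 m: −αΔT+βΔS = −(2 × 10⁻⁴)(+1.1)+(7.8 × 10⁻⁴)(-2.75) = -2.4 × 10⁻³ → UNSTABLE
  226–228 m: −αΔT+βΔS = −(2 × 10⁻⁴)(+0.1)+(7.8 × 10⁻⁴)(+2.45) = 1.9 × 10⁻³ → stable
The 85–226 m interval has Δρ < 0: lighter water underlies denser water.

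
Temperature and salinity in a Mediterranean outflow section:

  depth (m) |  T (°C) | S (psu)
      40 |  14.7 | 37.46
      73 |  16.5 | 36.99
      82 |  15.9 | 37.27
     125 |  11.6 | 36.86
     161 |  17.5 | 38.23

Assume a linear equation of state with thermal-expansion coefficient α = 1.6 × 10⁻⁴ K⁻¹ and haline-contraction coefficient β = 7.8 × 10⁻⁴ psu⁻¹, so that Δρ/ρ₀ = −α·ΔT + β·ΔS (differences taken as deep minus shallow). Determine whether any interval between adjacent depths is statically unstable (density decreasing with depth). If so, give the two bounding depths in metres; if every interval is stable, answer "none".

Evaluate Δρ/ρ₀ = −αΔT + βΔS across each adjacent pair:
  40–73 m: −αΔT+βΔS = −(1.6 × 10⁻⁴)(+1.8)+(7.8 × 10⁻⁴)(-0.47) = -6.5 × 10⁻⁴ → UNSTABLE
  73–82 m: −αΔT+βΔS = −(1.6 × 10⁻⁴)(-0.6)+(7.8 × 10⁻⁴)(+0.28) = 3.1 × 10⁻⁴ → stable
  82–125 m: −αΔT+βΔS = −(1.6 × 10⁻⁴)(-4.3)+(7.8 × 10⁻⁴)(-0.41) = 3.7 × 10⁻⁴ → stable
  125–161 m: −αΔT+βΔS = −(1.6 × 10⁻⁴)(+5.9)+(7.8 × 10⁻⁴)(+1.37) = 1.2 × 10⁻⁴ → stable
The 40–73 m interval has Δρ < 0: lighter water underlies denser water.

40–73 m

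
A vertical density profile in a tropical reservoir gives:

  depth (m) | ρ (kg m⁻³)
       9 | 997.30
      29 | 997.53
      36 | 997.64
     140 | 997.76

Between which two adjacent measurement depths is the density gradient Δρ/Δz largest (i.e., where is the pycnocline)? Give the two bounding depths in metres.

Compute the density gradient over each adjacent pair:
  9–29 m: Δρ/Δz = 0.23/20 = 0.011 kg m⁻⁴
  29–36 m: Δρ/Δz = 0.11/7 = 0.016 kg m⁻⁴
  36–140 m: Δρ/Δz = 0.12/104 = 1.2 × 10⁻³ kg m⁻⁴
The largest gradient is in the 29–36 m interval — the pycnocline.

29–36 m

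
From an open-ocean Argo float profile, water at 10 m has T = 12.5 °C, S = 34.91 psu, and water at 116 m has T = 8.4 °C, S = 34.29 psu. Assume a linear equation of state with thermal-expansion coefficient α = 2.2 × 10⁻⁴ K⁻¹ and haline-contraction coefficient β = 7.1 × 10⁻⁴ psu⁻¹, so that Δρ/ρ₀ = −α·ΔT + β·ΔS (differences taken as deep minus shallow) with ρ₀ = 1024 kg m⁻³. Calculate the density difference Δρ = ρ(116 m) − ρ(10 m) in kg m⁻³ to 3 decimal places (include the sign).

ΔT = -4.1 K, ΔS = -0.62 psu (deep − shallow).
Δρ/ρ₀ = −(2.2 × 10⁻⁴)(-4.1) + (7.1 × 10⁻⁴)(-0.62) = 4.618 × 10⁻⁴.
Δρ = 1024 × (4.618 × 10⁻⁴) = +0.473 kg m⁻³.
Positive Δρ: denser below, stable.

+0.473 kg m⁻³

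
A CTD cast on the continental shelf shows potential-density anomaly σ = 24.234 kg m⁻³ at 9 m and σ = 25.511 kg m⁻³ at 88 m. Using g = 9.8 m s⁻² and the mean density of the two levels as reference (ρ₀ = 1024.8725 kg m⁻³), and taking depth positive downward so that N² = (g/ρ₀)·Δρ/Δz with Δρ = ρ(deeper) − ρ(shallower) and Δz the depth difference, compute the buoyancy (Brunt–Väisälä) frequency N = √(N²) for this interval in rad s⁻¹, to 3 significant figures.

0.0124 rad s⁻¹

Δρ = 1025.511 − 1024.234 = 1.277 kg m⁻³ over Δz = 88 − 9 = 79 m.
N² = (9.8/1024.8725) × (1.277/79) = 1.5457 × 10⁻⁴ s⁻².
N = √(1.5457 × 10⁻⁴) = 0.012433 rad s⁻¹ ≈ 0.0124 rad s⁻¹.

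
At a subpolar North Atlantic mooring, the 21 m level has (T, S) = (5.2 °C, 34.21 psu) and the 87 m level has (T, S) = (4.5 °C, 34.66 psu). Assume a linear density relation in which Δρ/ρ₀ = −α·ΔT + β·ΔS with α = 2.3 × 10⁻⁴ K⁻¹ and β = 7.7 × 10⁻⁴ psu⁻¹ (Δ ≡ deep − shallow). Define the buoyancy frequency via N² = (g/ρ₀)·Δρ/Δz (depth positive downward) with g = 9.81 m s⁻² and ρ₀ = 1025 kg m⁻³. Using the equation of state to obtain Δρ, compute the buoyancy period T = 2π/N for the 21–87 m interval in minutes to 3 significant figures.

ΔT = -0.7 K, ΔS = +0.45 psu (deep − shallow).
Δρ/ρ₀ = −αΔT + βΔS = 1.61 × 10⁻⁴ + 3.465 × 10⁻⁴ = 5.075 × 10⁻⁴, so Δρ ≈ 0.5202 kg m⁻³.
N² = (g/ρ₀)·Δρ/Δz = g·(Δρ/ρ₀)/Δz = 9.81 × 5.075 × 10⁻⁴ / 66 = 7.5433 × 10⁻⁵ s⁻².
N = √(7.5433 × 10⁻⁵) = 8.6852 × 10⁻³ rad s⁻¹ → T = 2π/N = 723.44 s = 12.057 min ≈ 12.1 min.

12.1 min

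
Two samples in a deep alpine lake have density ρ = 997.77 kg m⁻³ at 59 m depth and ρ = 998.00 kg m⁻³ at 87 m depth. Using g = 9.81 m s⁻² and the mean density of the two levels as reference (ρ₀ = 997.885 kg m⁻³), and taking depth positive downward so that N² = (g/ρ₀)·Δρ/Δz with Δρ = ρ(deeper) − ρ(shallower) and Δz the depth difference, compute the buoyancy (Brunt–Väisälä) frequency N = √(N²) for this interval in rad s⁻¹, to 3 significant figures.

8.99 × 10⁻³ rad s⁻¹

Δρ = 998.00 − 997.77 = 0.23 kg m⁻³ over Δz = 87 − 59 = 28 m.
N² = (9.81/997.885) × (0.23/28) = 8.0753 × 10⁻⁵ s⁻².
N = √(8.0753 × 10⁻⁵) = 8.9863 × 10⁻³ rad s⁻¹ ≈ 8.99 × 10⁻³ rad s⁻¹.
Since Δρ > 0 the layer is stably stratified.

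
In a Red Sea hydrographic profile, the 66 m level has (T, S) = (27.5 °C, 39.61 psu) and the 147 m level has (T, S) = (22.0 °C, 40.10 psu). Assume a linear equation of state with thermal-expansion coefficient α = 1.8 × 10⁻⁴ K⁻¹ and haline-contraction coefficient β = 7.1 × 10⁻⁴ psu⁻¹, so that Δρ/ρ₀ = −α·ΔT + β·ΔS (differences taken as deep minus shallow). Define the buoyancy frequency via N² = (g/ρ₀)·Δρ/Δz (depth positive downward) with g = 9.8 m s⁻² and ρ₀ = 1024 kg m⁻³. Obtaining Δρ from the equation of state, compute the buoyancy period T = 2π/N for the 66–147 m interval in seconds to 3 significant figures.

ΔT = -5.5 K, ΔS = +0.49 psu (deep − shallow).
Δρ/ρ₀ = −αΔT + βΔS = 9.90 × 10⁻⁴ + 3.479 × 10⁻⁴ = 1.3379 × 10⁻³, so Δρ ≈ 1.370 kg m⁻³.
N² = (g/ρ₀)·Δρ/Δz = g·(Δρ/ρ₀)/Δz = 9.8 × 1.3379 × 10⁻³ / 81 = 1.6187 × 10⁻⁴ s⁻².
N = √(1.6187 × 10⁻⁴) = 0.012723 rad s⁻¹ → T = 2π/N = 493.84 s ≈ 494 s.

494 s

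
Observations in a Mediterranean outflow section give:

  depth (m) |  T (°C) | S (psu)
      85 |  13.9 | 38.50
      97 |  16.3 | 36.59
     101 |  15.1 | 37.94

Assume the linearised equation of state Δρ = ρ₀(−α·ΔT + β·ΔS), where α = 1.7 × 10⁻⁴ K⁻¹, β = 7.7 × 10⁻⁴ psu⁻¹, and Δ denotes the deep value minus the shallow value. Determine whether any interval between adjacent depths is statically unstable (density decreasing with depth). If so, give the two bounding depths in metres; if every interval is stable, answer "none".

Evaluate Δρ/ρ₀ = −αΔT + βΔS across each adjacent pair:
  85–97 m: −αΔT+βΔS = −(1.7 × 10⁻⁴)(+2.4)+(7.7 × 10⁻⁴)(-1.91) = -1.9 × 10⁻³ → UNSTABLE
  97–101 m: −αΔT+βΔS = −(1.7 × 10⁻⁴)(-1.2)+(7.7 × 10⁻⁴)(+1.35) = 1.2 × 10⁻³ → stable
The 85–97 m interval has Δρ < 0: lighter water underlies denser water.

85–97 m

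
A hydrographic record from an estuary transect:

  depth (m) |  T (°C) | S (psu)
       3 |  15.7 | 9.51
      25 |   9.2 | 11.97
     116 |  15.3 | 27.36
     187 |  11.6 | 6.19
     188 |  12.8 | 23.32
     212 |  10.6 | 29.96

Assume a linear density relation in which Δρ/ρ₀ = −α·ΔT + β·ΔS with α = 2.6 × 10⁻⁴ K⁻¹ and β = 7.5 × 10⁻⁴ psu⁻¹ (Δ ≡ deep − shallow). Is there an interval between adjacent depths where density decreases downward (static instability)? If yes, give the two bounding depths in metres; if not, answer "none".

116–187 m

Evaluate Δρ/ρ₀ = −αΔT + βΔS across each adjacent pair:
  3–25 m: −αΔT+βΔS = −(2.6 × 10⁻⁴)(-6.5)+(7.5 × 10⁻⁴)(+2.46) = 3.5 × 10⁻³ → stable
  25–116 m: −αΔT+βΔS = −(2.6 × 10⁻⁴)(+6.1)+(7.5 × 10⁻⁴)(+15.39) = 0.010 → stable
  116–187 m: −αΔT+βΔS = −(2.6 × 10⁻⁴)(-3.7)+(7.5 × 10⁻⁴)(-21.17) = -0.015 → UNSTABLE
  187–188 m: −αΔT+βΔS = −(2.6 × 10⁻⁴)(+1.2)+(7.5 × 10⁻⁴)(+17.13) = 0.013 → stable
  188–212 m: −αΔT+βΔS = −(2.6 × 10⁻⁴)(-2.2)+(7.5 × 10⁻⁴)(+6.64) = 5.6 × 10⁻³ → stable
The 116–187 m interval has Δρ < 0: lighter water underlies denser water.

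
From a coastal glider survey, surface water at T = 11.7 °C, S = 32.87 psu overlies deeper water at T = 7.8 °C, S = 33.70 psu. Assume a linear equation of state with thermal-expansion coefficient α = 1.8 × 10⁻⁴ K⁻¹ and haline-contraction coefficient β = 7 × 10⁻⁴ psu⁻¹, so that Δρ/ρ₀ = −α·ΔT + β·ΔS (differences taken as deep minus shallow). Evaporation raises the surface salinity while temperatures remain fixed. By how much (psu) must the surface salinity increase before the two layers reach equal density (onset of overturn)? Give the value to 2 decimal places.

Neutral buoyancy requires −α(T_deep − T_surf) + β(S_deep − S_surf′) = 0.
S_surf′ = S_deep − (α/β)·ΔT = 33.70 − (1.8 × 10⁻⁴/7 × 10⁻⁴)·(-3.9) = 34.7029 psu.
Increase required: 34.7029 − 32.87 = 1.8329 psu.

1.83 psu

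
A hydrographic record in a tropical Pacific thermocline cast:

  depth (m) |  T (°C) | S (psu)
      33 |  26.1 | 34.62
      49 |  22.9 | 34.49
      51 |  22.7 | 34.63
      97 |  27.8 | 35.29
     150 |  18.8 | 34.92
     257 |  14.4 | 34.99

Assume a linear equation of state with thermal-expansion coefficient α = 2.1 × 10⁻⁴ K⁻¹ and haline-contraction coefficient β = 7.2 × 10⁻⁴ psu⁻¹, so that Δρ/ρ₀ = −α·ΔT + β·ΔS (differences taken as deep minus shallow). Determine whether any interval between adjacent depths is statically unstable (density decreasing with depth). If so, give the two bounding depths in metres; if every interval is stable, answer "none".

51–97 m

Evaluate Δρ/ρ₀ = −αΔT + βΔS across each adjacent pair:
  33–49 m: −αΔT+βΔS = −(2.1 × 10⁻⁴)(-3.2)+(7.2 × 10⁻⁴)(-0.13) = 5.8 × 10⁻⁴ → stable
  49–51 m: −αΔT+βΔS = −(2.1 × 10⁻⁴)(-0.2)+(7.2 × 10⁻⁴)(+0.14) = 1.4 × 10⁻⁴ → stable
  51–97 m: −αΔT+βΔS = −(2.1 × 10⁻⁴)(+5.1)+(7.2 × 10⁻⁴)(+0.66) = -6.0 × 10⁻⁴ → UNSTABLE
  97–150 m: −αΔT+βΔS = −(2.1 × 10⁻⁴)(-9.0)+(7.2 × 10⁻⁴)(-0.37) = 1.6 × 10⁻³ → stable
  150–257 m: −αΔT+βΔS = −(2.1 × 10⁻⁴)(-4.4)+(7.2 × 10⁻⁴)(+0.07) = 9.7 × 10⁻⁴ → stable
The 51–97 m interval has Δρ < 0: lighter water underlies denser water.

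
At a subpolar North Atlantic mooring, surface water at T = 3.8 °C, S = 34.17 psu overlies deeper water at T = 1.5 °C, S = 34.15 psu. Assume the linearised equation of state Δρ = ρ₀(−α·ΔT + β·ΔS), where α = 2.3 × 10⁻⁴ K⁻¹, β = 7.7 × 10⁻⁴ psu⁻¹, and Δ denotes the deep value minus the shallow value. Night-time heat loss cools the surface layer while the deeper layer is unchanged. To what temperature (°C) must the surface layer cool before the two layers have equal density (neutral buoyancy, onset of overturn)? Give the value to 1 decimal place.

Neutral buoyancy requires Δρ = 0, i.e. −α(T_deep − T_surf′) + β(S_deep − S_surf) = 0.
T_surf′ = T_deep − (β/α)·ΔS = 1.5 − (7.7 × 10⁻⁴/2.3 × 10⁻⁴)·(-0.02) = 1.567 °C.
Cooling required: 3.8 − (1.567) = 2.233 °C.

1.6 °C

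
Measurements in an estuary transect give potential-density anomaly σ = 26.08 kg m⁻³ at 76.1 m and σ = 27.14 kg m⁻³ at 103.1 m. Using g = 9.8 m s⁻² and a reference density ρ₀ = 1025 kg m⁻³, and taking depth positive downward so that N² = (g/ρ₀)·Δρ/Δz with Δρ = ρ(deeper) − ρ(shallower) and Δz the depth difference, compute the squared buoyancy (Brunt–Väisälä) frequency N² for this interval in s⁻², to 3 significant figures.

Δρ = 1027.14 − 1026.08 = 1.06 kg m⁻³ over Δz = 103.1 − 76.1 = 27 m.
N² = (9.8/1025) × (1.06/27) = 3.7536 × 10⁻⁴ s⁻² ≈ 3.75 × 10⁻⁴ s⁻².
Since Δρ > 0 the layer is stably stratified.

3.75 × 10⁻⁴ s⁻²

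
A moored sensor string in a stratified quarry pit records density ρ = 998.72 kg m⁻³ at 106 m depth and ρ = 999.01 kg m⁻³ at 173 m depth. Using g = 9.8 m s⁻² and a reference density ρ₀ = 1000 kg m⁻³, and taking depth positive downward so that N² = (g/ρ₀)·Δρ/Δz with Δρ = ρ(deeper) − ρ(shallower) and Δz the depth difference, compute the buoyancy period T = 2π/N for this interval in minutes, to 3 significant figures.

16.1 min

Δρ = 999.01 − 998.72 = 0.29 kg m⁻³ over Δz = 173 − 106 = 67 m.
N² = (9.8/1000) × (0.29/67) = 4.2418 × 10⁻⁵ s⁻².
N = √(4.2418 × 10⁻⁵) = 6.5129 × 10⁻³ rad s⁻¹, so T = 2π/N = 964.73 s = 16.079 min ≈ 16.1 min.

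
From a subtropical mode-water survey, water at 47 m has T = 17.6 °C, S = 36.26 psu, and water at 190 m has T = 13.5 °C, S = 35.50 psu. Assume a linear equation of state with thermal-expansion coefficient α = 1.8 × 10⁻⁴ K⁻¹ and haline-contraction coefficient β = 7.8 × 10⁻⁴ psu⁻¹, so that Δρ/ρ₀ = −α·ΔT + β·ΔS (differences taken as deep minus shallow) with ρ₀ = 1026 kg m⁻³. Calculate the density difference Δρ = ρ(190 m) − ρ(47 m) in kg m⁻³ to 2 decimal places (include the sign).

+0.15 kg m⁻³

ΔT = -4.1 K, ΔS = -0.76 psu (deep − shallow).
Δρ/ρ₀ = −(1.8 × 10⁻⁴)(-4.1) + (7.8 × 10⁻⁴)(-0.76) = 1.452 × 10⁻⁴.
Δρ = 1026 × (1.452 × 10⁻⁴) = +0.15 kg m⁻³.
Positive Δρ: denser below, stable.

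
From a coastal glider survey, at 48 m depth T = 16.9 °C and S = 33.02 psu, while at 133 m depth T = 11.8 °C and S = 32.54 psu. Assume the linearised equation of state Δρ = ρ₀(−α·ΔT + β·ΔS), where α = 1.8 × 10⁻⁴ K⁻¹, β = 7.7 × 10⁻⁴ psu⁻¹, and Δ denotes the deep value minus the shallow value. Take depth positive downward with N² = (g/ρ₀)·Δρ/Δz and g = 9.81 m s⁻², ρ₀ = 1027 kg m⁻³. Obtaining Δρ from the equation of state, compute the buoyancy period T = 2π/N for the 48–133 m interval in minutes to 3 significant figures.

13.2 min

ΔT = -5.1 K, ΔS = -0.48 psu (deep − shallow).
Δρ/ρ₀ = −αΔT + βΔS = 9.18 × 10⁻⁴ − 3.696 × 10⁻⁴ = 5.484 × 10⁻⁴, so Δρ ≈ 0.5632 kg m⁻³.
N² = (g/ρ₀)·Δρ/Δz = g·(Δρ/ρ₀)/Δz = 9.81 × 5.484 × 10⁻⁴ / 85 = 6.3292 × 10⁻⁵ s⁻².
N = √(6.3292 × 10⁻⁵) = 7.9556 × 10⁻³ rad s⁻¹ → T = 2π/N = 789.78 s = 13.163 min ≈ 13.2 min.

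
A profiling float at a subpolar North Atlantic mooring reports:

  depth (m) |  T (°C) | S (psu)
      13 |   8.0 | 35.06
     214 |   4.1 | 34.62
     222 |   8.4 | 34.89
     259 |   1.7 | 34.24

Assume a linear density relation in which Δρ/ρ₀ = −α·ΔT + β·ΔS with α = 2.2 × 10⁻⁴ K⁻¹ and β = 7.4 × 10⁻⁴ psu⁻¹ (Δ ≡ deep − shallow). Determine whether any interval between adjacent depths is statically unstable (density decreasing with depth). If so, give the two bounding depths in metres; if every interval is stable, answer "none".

214–222 m

Evaluate Δρ/ρ₀ = −αΔT + βΔS across each adjacent pair:
  13–214 m: −αΔT+βΔS = −(2.2 × 10⁻⁴)(-3.9)+(7.4 × 10⁻⁴)(-0.44) = 5.3 × 10⁻⁴ → stable
  214–222 m: −αΔT+βΔS = −(2.2 × 10⁻⁴)(+4.3)+(7.4 × 10⁻⁴)(+0.27) = -7.5 × 10⁻⁴ → UNSTABLE
  222–259 m: −αΔT+βΔS = −(2.2 × 10⁻⁴)(-6.7)+(7.4 × 10⁻⁴)(-0.65) = 9.9 × 10⁻⁴ → stable
The 214–222 m interval has Δρ < 0: lighter water underlies denser water.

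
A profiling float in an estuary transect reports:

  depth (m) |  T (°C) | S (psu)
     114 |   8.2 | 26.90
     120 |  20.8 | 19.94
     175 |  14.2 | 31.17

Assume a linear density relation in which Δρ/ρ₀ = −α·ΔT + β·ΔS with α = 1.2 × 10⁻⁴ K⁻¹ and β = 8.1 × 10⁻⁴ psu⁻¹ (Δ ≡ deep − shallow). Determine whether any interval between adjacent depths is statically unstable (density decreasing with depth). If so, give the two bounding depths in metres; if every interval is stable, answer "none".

Evaluate Δρ/ρ₀ = −αΔT + βΔS across each adjacent pair:
  114–120 m: −αΔT+βΔS = −(1.2 × 10⁻⁴)(+12.6)+(8.1 × 10⁻⁴)(-6.96) = -7.1 × 10⁻³ → UNSTABLE
  120–175 m: −αΔT+βΔS = −(1.2 × 10⁻⁴)(-6.6)+(8.1 × 10⁻⁴)(+11.23) = 9.9 × 10⁻³ → stable
The 114–120 m interval has Δρ < 0: lighter water underlies denser water.

114–120 m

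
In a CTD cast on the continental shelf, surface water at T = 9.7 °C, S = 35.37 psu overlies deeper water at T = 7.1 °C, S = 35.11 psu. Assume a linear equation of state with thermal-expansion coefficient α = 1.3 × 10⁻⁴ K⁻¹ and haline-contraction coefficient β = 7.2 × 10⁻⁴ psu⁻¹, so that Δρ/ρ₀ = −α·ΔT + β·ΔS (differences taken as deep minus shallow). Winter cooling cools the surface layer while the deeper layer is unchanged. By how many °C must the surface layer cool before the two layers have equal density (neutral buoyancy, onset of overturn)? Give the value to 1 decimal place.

Neutral buoyancy requires Δρ = 0, i.e. −α(T_deep − T_surf′) + β(S_deep − S_surf) = 0.
T_surf′ = T_deep − (β/α)·ΔS = 7.1 − (7.2 × 10⁻⁴/1.3 × 10⁻⁴)·(-0.26) = 8.540 °C.
Cooling required: 9.7 − (8.540) = 1.160 °C.

1.2 °C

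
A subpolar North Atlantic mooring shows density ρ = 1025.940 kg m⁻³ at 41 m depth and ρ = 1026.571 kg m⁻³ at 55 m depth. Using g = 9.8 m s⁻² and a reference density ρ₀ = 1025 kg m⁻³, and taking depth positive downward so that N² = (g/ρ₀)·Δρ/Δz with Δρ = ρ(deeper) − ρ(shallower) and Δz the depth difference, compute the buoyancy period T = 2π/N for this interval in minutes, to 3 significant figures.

Δρ = 1026.571 − 1025.940 = 0.631 kg m⁻³ over Δz = 55 − 41 = 14 m.
N² = (9.8/1025) × (0.631/14) = 4.3093 × 10⁻⁴ s⁻².
N = √(4.3093 × 10⁻⁴) = 0.020759 rad s⁻¹, so T = 2π/N = 302.67 s = 5.0445 min ≈ 5.04 min.

5.04 min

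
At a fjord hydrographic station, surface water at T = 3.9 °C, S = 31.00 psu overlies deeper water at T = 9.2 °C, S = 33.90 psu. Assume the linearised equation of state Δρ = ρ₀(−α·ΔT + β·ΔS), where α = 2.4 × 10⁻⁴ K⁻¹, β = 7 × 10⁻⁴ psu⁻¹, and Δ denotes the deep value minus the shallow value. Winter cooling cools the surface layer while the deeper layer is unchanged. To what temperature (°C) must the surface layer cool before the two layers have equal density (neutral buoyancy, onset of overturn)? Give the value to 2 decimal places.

0.74 °C

Neutral buoyancy requires Δρ = 0, i.e. −α(T_deep − T_surf′) + β(S_deep − S_surf) = 0.
T_surf′ = T_deep − (β/α)·ΔS = 9.2 − (7 × 10⁻⁴/2.4 × 10⁻⁴)·(+2.90) = 0.7417 °C.
Cooling required: 3.9 − (0.7417) = 3.1583 °C.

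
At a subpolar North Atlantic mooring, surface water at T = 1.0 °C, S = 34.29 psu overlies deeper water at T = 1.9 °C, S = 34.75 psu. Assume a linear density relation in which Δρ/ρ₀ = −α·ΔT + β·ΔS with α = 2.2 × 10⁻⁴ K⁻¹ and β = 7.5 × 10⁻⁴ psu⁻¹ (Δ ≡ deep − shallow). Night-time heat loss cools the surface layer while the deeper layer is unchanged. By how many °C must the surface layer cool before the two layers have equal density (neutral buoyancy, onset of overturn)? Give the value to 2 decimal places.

Neutral buoyancy requires Δρ = 0, i.e. −α(T_deep − T_surf′) + β(S_deep − S_surf) = 0.
T_surf′ = T_deep − (β/α)·ΔS = 1.9 − (7.5 × 10⁻⁴/2.2 × 10⁻⁴)·(+0.46) = 0.3318 °C.
Cooling required: 1.0 − (0.3318) = 0.6682 °C.

0.67 °C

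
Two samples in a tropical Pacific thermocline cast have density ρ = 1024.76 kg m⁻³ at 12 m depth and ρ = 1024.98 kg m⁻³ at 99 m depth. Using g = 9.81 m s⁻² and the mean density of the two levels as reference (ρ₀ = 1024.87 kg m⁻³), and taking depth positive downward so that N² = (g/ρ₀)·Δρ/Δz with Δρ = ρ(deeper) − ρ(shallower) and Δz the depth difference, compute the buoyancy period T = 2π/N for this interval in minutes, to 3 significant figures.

21.3 min

Δρ = 1024.98 − 1024.76 = 0.22 kg m⁻³ over Δz = 99 − 12 = 87 m.
N² = (9.81/1024.87) × (0.22/87) = 2.4205 × 10⁻⁵ s⁻².
N = √(2.4205 × 10⁻⁵) = 4.9199 × 10⁻³ rad s⁻¹, so T = 2π/N = 1.2771 × 10³ s = 21.285 min ≈ 21.3 min.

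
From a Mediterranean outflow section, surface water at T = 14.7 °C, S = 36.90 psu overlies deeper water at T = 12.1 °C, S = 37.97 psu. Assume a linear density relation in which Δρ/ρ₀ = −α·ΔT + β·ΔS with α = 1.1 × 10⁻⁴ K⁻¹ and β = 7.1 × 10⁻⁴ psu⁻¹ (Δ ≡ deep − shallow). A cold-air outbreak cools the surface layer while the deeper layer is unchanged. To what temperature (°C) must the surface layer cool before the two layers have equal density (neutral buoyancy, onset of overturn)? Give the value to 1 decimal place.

Neutral buoyancy requires Δρ = 0, i.e. −α(T_deep − T_surf′) + β(S_deep − S_surf) = 0.
T_surf′ = T_deep − (β/α)·ΔS = 12.1 − (7.1 × 10⁻⁴/1.1 × 10⁻⁴)·(+1.07) = 5.194 °C.
Cooling required: 14.7 − (5.194) = 9.506 °C.

5.2 °C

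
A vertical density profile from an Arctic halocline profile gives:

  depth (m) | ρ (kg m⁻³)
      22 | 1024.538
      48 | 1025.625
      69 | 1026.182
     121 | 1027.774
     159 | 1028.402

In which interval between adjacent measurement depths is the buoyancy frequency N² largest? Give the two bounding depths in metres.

Compute the density gradient over each adjacent pair:
  22–48 m: Δρ/Δz = 1.087/26 = 0.042 kg m⁻⁴
  48–69 m: Δρ/Δz = 0.557/21 = 0.027 kg m⁻⁴
  69–121 m: Δρ/Δz = 1.592/52 = 0.031 kg m⁻⁴
  121–159 m: Δρ/Δz = 0.628/38 = 0.017 kg m⁻⁴
The largest gradient is in the 22–48 m interval — the pycnocline.

22–48 m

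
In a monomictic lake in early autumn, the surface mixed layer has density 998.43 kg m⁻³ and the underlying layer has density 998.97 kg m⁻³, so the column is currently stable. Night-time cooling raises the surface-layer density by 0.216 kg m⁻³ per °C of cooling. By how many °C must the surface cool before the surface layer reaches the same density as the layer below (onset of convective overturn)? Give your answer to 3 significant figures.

2.50 °C

Density deficit of the surface layer: 998.97 − 998.43 = 0.54 kg m⁻³.
Required change = 0.54 / 0.216 = 2.50 °C.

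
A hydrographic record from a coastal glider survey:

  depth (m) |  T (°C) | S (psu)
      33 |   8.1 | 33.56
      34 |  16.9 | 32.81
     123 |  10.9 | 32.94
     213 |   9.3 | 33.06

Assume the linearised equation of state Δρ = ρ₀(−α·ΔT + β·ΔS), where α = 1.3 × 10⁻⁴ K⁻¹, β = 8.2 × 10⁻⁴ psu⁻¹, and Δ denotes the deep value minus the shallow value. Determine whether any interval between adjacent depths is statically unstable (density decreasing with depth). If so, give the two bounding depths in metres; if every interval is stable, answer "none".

Evaluate Δρ/ρ₀ = −αΔT + βΔS across each adjacent pair:
  33–34 m: −αΔT+βΔS = −(1.3 × 10⁻⁴)(+8.8)+(8.2 × 10⁻⁴)(-0.75) = -1.8 × 10⁻³ → UNSTABLE
  34–123 m: −αΔT+βΔS = −(1.3 × 10⁻⁴)(-6.0)+(8.2 × 10⁻⁴)(+0.13) = 8.9 × 10⁻⁴ → stable
  123–213 m: −αΔT+βΔS = −(1.3 × 10⁻⁴)(-1.6)+(8.2 × 10⁻⁴)(+0.12) = 3.1 × 10⁻⁴ → stable
The 33–34 m interval has Δρ < 0: lighter water underlies denser water.

33–34 m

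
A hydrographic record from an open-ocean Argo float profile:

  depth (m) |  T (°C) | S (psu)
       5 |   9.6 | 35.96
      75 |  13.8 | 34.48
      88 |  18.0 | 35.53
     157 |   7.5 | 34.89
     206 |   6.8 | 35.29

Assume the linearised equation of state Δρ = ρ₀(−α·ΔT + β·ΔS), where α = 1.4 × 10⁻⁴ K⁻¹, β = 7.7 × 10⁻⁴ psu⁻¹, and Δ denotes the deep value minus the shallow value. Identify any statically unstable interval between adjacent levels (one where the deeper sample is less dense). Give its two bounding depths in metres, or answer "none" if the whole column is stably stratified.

5–75 m

Evaluate Δρ/ρ₀ = −αΔT + βΔS across each adjacent pair:
  5–75 m: −αΔT+βΔS = −(1.4 × 10⁻⁴)(+4.2)+(7.7 × 10⁻⁴)(-1.48) = -1.7 × 10⁻³ → UNSTABLE
  75–88 m: −αΔT+βΔS = −(1.4 × 10⁻⁴)(+4.2)+(7.7 × 10⁻⁴)(+1.05) = 2.2 × 10⁻⁴ → stable
  88–157 m: −αΔT+βΔS = −(1.4 × 10⁻⁴)(-10.5)+(7.7 × 10⁻⁴)(-0.64) = 9.8 × 10⁻⁴ → stable
  157–206 m: −αΔT+βΔS = −(1.4 × 10⁻⁴)(-0.7)+(7.7 × 10⁻⁴)(+0.40) = 4.1 × 10⁻⁴ → stable
The 5–75 m interval has Δρ < 0: lighter water underlies denser water.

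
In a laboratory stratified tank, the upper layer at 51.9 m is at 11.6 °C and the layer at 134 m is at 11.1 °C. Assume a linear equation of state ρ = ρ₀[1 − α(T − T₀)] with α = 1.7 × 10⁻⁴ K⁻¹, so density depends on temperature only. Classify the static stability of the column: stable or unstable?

stable

ΔT = 11.1 − 11.6 = -0.5 K, so Δρ/ρ₀ = −αΔT = 8.50 × 10⁻⁵.
Δρ/ρ₀ > 0, so Δρ > 0: deeper water is denser → statically stable.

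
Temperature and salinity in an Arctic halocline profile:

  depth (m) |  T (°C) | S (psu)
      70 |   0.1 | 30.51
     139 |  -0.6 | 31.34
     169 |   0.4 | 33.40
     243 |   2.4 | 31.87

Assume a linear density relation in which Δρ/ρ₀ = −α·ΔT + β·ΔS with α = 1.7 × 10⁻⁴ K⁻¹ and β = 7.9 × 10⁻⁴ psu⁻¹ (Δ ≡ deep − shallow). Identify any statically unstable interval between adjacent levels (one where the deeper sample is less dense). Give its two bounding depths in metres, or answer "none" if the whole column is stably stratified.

Evaluate Δρ/ρ₀ = −αΔT + βΔS across each adjacent pair:
  70–139 m: −αΔT+βΔS = −(1.7 × 10⁻⁴)(-0.7)+(7.9 × 10⁻⁴)(+0.83) = 7.7 × 10⁻⁴ → stable
  139–169 m: −αΔT+βΔS = −(1.7 × 10⁻⁴)(+1.0)+(7.9 × 10⁻⁴)(+2.06) = 1.5 × 10⁻³ → stable
  169–243 m: −αΔT+βΔS = −(1.7 × 10⁻⁴)(+2.0)+(7.9 × 10⁻⁴)(-1.53) = -1.5 × 10⁻³ → UNSTABLE
The 169–243 m interval has Δρ < 0: lighter water underlies denser water.

169–243 m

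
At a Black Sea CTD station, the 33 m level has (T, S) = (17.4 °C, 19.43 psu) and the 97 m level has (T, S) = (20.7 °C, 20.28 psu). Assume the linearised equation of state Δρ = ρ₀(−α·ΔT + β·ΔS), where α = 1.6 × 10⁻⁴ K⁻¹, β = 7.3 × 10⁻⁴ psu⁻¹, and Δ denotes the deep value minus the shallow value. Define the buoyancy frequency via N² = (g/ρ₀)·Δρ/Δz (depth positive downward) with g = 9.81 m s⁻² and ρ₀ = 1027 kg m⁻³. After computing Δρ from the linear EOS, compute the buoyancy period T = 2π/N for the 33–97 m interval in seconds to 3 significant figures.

1.67 × 10³ s

ΔT = +3.3 K, ΔS = +0.85 psu (deep − shallow).
Δρ/ρ₀ = −αΔT + βΔS = -5.28 × 10⁻⁴ + 6.205 × 10⁻⁴ = 9.25 × 10⁻⁵, so Δρ ≈ 0.09500 kg m⁻³.
N² = (g/ρ₀)·Δρ/Δz = g·(Δρ/ρ₀)/Δz = 9.81 × 9.25 × 10⁻⁵ / 64 = 1.4179 × 10⁻⁵ s⁻².
N = √(1.4179 × 10⁻⁵) = 3.7655 × 10⁻³ rad s⁻¹ → T = 2π/N = 1.6686 × 10³ s ≈ 1.67 × 10³ s.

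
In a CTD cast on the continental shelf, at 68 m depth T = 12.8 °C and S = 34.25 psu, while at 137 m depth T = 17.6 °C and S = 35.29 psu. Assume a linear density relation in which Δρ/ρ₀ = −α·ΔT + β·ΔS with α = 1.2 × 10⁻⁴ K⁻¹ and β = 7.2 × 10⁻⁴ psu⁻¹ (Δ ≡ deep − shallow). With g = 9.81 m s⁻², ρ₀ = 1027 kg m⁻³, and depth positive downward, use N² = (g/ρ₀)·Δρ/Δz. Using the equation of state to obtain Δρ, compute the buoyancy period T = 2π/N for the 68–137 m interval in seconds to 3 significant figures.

1.27 × 10³ s

ΔT = +4.8 K, ΔS = +1.04 psu (deep − shallow).
Δρ/ρ₀ = −αΔT + βΔS = -5.76 × 10⁻⁴ + 7.488 × 10⁻⁴ = 1.728 × 10⁻⁴, so Δρ ≈ 0.1775 kg m⁻³.
N² = (g/ρ₀)·Δρ/Δz = g·(Δρ/ρ₀)/Δz = 9.81 × 1.728 × 10⁻⁴ / 69 = 2.4568 × 10⁻⁵ s⁻².
N = √(2.4568 × 10⁻⁵) = 4.9566 × 10⁻³ rad s⁻¹ → T = 2π/N = 1.2676 × 10³ s ≈ 1.27 × 10³ s.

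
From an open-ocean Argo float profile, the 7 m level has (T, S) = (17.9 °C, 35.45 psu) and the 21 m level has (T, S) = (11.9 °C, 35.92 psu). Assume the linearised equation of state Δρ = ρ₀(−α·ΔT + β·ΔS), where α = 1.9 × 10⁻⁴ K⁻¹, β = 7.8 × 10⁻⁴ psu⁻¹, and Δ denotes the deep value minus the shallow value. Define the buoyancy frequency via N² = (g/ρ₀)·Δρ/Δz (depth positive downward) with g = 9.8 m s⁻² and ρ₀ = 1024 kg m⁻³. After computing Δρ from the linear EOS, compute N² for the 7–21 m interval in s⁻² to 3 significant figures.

1.05 × 10⁻³ s⁻²

ΔT = -6.0 K, ΔS = +0.47 psu (deep − shallow).
Δρ/ρ₀ = −αΔT + βΔS = 1.14 × 10⁻³ + 3.666 × 10⁻⁴ = 1.5066 × 10⁻³, so Δρ ≈ 1.543 kg m⁻³.
N² = (g/ρ₀)·Δρ/Δz = g·(Δρ/ρ₀)/Δz = 9.8 × 1.5066 × 10⁻³ / 14 = 1.0546 × 10⁻³ s⁻² ≈ 1.05 × 10⁻³ s⁻².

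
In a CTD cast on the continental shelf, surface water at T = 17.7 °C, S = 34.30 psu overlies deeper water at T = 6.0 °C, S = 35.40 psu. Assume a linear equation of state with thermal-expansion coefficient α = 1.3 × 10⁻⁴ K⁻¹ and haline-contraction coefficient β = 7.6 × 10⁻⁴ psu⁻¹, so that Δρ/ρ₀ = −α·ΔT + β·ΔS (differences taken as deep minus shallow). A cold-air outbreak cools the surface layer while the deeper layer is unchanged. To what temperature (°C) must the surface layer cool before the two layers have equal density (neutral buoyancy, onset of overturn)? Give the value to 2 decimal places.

Neutral buoyancy requires Δρ = 0, i.e. −α(T_deep − T_surf′) + β(S_deep − S_surf) = 0.
T_surf′ = T_deep − (β/α)·ΔS = 6.0 − (7.6 × 10⁻⁴/1.3 × 10⁻⁴)·(+1.10) = -0.4308 °C.
Cooling required: 17.7 − (-0.4308) = 18.1308 °C.

-0.43 °C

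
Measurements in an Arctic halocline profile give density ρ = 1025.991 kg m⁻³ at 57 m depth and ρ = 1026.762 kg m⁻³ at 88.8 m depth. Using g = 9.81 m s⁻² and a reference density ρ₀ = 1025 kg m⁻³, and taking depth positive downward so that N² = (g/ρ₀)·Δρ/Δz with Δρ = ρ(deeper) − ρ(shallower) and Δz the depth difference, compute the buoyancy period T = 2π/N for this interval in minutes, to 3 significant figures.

Δρ = 1026.762 − 1025.991 = 0.771 kg m⁻³ over Δz = 88.8 − 57 = 31.8 m.
N² = (9.81/1025) × (0.771/31.8) = 2.3205 × 10⁻⁴ s⁻².
N = √(2.3205 × 10⁻⁴) = 0.015233 rad s⁻¹, so T = 2π/N = 412.47 s = 6.8745 min ≈ 6.87 min.

6.87 min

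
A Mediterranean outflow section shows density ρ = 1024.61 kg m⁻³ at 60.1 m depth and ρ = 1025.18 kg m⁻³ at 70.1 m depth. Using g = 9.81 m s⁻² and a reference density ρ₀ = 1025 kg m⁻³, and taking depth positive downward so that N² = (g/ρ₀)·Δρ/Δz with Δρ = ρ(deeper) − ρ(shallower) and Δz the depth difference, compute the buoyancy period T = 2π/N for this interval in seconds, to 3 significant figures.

Δρ = 1025.18 − 1024.61 = 0.57 kg m⁻³ over Δz = 70.1 − 60.1 = 10 m.
N² = (9.81/1025) × (0.57/10) = 5.4553 × 10⁻⁴ s⁻².
N = √(5.4553 × 10⁻⁴) = 0.023357 rad s⁻¹, so T = 2π/N = 269.01 s ≈ 269 s.

269 s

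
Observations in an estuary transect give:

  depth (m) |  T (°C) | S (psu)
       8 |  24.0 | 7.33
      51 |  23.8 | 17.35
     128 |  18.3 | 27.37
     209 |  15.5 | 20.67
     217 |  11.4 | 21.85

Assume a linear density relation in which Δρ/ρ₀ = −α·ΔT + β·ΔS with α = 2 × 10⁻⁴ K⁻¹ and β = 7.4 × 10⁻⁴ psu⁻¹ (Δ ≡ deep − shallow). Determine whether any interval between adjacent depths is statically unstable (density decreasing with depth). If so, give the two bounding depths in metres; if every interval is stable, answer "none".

Evaluate Δρ/ρ₀ = −αΔT + βΔS across each adjacent pair:
  8–51 m: −αΔT+βΔS = −(2 × 10⁻⁴)(-0.2)+(7.4 × 10⁻⁴)(+10.02) = 7.5 × 10⁻³ → stable
  51–128 m: −αΔT+βΔS = −(2 × 10⁻⁴)(-5.5)+(7.4 × 10⁻⁴)(+10.02) = 8.5 × 10⁻³ → stable
  128–209 m: −αΔT+βΔS = −(2 × 10⁻⁴)(-2.8)+(7.4 × 10⁻⁴)(-6.70) = -4.4 × 10⁻³ → UNSTABLE
  209–217 m: −αΔT+βΔS = −(2 × 10⁻⁴)(-4.1)+(7.4 × 10⁻⁴)(+1.18) = 1.7 × 10⁻³ → stable
The 128–209 m interval has Δρ < 0: lighter water underlies denser water.

128–209 m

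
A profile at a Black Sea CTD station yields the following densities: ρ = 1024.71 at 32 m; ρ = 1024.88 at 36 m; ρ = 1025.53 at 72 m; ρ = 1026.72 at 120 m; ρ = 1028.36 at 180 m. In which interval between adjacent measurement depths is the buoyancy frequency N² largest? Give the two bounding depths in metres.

32–36 m

Compute the density gradient over each adjacent pair:
  32–36 m: Δρ/Δz = 0.17/4 = 0.043 kg m⁻⁴
  36–72 m: Δρ/Δz = 0.65/36 = 0.018 kg m⁻⁴
  72–120 m: Δρ/Δz = 1.19/48 = 0.025 kg m⁻⁴
  120–180 m: Δρ/Δz = 1.64/60 = 0.027 kg m⁻⁴
The largest gradient is in the 32–36 m interval — the pycnocline.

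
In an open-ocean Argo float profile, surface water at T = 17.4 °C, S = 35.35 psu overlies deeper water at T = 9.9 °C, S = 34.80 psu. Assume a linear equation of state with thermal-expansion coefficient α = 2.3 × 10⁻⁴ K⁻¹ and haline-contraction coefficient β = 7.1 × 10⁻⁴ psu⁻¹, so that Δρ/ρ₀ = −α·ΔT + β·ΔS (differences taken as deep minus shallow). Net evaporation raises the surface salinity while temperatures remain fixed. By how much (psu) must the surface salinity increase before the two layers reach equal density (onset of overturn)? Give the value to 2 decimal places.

1.88 psu

Neutral buoyancy requires −α(T_deep − T_surf) + β(S_deep − S_surf′) = 0.
S_surf′ = S_deep − (α/β)·ΔT = 34.80 − (2.3 × 10⁻⁴/7.1 × 10⁻⁴)·(-7.5) = 37.2296 psu.
Increase required: 37.2296 − 35.35 = 1.8796 psu.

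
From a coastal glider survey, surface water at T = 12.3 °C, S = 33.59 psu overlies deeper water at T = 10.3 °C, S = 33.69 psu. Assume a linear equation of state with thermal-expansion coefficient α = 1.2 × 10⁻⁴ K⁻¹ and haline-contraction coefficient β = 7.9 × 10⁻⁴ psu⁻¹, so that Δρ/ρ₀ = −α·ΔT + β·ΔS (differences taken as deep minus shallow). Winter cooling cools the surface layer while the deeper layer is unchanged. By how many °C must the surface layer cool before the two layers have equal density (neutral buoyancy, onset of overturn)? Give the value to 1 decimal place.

2.7 °C

Neutral buoyancy requires Δρ = 0, i.e. −α(T_deep − T_surf′) + β(S_deep − S_surf) = 0.
T_surf′ = T_deep − (β/α)·ΔS = 10.3 − (7.9 × 10⁻⁴/1.2 × 10⁻⁴)·(+0.10) = 9.642 °C.
Cooling required: 12.3 − (9.642) = 2.658 °C.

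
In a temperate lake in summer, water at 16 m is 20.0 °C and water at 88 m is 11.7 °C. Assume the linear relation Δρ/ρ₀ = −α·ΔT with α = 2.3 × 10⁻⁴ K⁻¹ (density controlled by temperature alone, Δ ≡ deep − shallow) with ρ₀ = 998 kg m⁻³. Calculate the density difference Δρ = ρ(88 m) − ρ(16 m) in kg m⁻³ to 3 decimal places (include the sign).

+1.905 kg m⁻³

ΔT = -8.3 K, Δρ/ρ₀ = −αΔT = 1.909 × 10⁻³.
Δρ = 998 × (1.909 × 10⁻³) = +1.905 kg m⁻³.
Positive Δρ: denser below, stable.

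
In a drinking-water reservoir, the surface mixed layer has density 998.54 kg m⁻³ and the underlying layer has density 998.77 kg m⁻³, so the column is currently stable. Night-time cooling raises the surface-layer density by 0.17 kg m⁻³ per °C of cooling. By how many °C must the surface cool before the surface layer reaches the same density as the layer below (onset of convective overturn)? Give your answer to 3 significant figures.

Density deficit of the surface layer: 998.77 − 998.54 = 0.23 kg m⁻³.
Required change = 0.23 / 0.17 = 1.35 °C.

1.35 °C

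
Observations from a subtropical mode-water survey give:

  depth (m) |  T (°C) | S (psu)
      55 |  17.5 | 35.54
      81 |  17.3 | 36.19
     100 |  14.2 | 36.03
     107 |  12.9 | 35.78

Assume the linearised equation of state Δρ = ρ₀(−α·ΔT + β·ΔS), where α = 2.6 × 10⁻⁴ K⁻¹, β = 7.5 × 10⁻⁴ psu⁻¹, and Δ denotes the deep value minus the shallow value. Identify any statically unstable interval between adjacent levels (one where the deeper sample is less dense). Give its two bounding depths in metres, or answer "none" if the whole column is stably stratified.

Evaluate Δρ/ρ₀ = −αΔT + βΔS across each adjacent pair:
  55–81 m: −αΔT+βΔS = −(2.6 × 10⁻⁴)(-0.2)+(7.5 × 10⁻⁴)(+0.65) = 5.4 × 10⁻⁴ → stable
  81–100 m: −αΔT+βΔS = −(2.6 × 10⁻⁴)(-3.1)+(7.5 × 10⁻⁴)(-0.16) = 6.9 × 10⁻⁴ → stable
  100–107 m: −αΔT+βΔS = −(2.6 × 10⁻⁴)(-1.3)+(7.5 × 10⁻⁴)(-0.25) = 1.5 × 10⁻⁴ → stable
Every interval has Δρ > 0: the column is stably stratified throughout.

none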